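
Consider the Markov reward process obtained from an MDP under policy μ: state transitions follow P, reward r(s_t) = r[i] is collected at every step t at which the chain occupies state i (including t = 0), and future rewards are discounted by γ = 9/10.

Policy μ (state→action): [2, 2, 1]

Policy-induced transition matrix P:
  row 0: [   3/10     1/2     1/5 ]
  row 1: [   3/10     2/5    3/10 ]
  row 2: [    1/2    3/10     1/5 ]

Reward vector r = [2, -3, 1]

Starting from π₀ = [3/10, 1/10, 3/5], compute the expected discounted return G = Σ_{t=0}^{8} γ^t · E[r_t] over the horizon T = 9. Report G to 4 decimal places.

G = -0.4369

t=0: π = [0.3000, 0.1000, 0.6000], E[r] = 0.9000, γ^t·E[r] = 0.900000, running G = 0.900000
t=1: π = [0.4200, 0.3700, 0.2100], E[r] = -0.0600, γ^t·E[r] = -0.054000, running G = 0.846000
t=2: π = [0.3420, 0.4210, 0.2370], E[r] = -0.3420, γ^t·E[r] = -0.277020, running G = 0.568980
t=3: π = [0.3474, 0.4105, 0.2421], E[r] = -0.2946, γ^t·E[r] = -0.214763, running G = 0.354217
t=4: π = [0.3484, 0.4105, 0.2411], E[r] = -0.2937, γ^t·E[r] = -0.192697, running G = 0.161520
t=5: π = [0.3482, 0.4107, 0.2411], E[r] = -0.2947, γ^t·E[r] = -0.174040, running G = -0.012520
t=6: π = [0.3482, 0.4107, 0.2411], E[r] = -0.2947, γ^t·E[r] = -0.156590, running G = -0.169110
t=7: π = [0.3482, 0.4107, 0.2411], E[r] = -0.2946, γ^t·E[r] = -0.140925, running G = -0.310035
t=8: π = [0.3482, 0.4107, 0.2411], E[r] = -0.2946, γ^t·E[r] = -0.126834, running G = -0.436870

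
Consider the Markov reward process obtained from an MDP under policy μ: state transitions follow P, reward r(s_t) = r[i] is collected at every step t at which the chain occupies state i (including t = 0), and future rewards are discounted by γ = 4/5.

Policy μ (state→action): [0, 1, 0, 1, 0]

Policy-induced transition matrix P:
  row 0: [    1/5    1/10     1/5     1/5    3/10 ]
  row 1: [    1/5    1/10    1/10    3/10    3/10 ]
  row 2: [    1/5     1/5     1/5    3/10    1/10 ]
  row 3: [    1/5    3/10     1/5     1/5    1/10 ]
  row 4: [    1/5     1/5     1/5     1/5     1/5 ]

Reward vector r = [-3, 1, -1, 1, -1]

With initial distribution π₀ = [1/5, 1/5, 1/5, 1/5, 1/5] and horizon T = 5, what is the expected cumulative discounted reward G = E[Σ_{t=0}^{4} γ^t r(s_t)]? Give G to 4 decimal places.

G = -1.9166

t=0: π = [0.2000, 0.2000, 0.2000, 0.2000, 0.2000], E[r] = -0.6000, γ^t·E[r] = -0.600000, running G = -0.600000
t=1: π = [0.2000, 0.1800, 0.1800, 0.2400, 0.2000], E[r] = -0.5600, γ^t·E[r] = -0.448000, running G = -1.048000
t=2: π = [0.2000, 0.1860, 0.1820, 0.2360, 0.1960], E[r] = -0.5560, γ^t·E[r] = -0.355840, running G = -1.403840
t=3: π = [0.2000, 0.1850, 0.1814, 0.2368, 0.1968], E[r] = -0.5564, γ^t·E[r] = -0.284877, running G = -1.688717
t=4: π = [0.2000, 0.1852, 0.1815, 0.2366, 0.1967], E[r] = -0.5564, γ^t·E[r] = -0.227885, running G = -1.916602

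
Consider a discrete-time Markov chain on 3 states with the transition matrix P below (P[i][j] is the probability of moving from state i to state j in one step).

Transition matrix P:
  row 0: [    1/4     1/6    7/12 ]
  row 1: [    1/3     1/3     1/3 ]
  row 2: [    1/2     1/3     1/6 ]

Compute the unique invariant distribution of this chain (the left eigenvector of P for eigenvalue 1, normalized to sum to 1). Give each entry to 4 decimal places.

Balance equations π_j = Σ_i π_i·P[i][j]:
  π_0 = 1/4·π_0 + 1/3·π_1 + 1/2·π_2
  π_1 = 1/6·π_0 + 1/3·π_1 + 1/3·π_2
  normalize: π_0 + π_1 + π_2 = 1
Solving the linear system gives exactly π = [4/11, 3/11, 4/11].

π = [0.3636, 0.2727, 0.3636]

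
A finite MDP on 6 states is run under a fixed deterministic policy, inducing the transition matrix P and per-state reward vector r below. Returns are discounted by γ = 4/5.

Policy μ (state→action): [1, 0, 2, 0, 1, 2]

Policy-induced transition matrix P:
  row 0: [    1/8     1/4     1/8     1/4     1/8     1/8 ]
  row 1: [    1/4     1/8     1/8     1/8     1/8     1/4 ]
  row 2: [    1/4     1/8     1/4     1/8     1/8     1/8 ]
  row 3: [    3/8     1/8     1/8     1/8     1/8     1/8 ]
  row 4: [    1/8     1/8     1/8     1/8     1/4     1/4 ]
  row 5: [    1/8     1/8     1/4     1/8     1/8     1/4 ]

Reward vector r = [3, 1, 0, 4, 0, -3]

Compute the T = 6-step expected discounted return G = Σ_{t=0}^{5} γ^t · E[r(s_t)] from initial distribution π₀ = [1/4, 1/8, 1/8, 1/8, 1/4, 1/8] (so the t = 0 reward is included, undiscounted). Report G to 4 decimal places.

G = 3.1337

t=0: π = [0.2500, 0.1250, 0.1250, 0.1250, 0.2500, 0.1250], E[r] = 1.0000, γ^t·E[r] = 1.000000, running G = 1.000000
t=1: π = [0.1875, 0.1563, 0.1563, 0.1563, 0.1563, 0.1875], E[r] = 0.7813, γ^t·E[r] = 0.625000, running G = 1.625000
t=2: π = [0.2031, 0.1484, 0.1680, 0.1484, 0.1445, 0.1875], E[r] = 0.7891, γ^t·E[r] = 0.505000, running G = 2.130000
t=3: π = [0.2017, 0.1504, 0.1694, 0.1504, 0.1431, 0.1851], E[r] = 0.8018, γ^t·E[r] = 0.410500, running G = 2.540500
t=4: π = [0.2026, 0.1502, 0.1693, 0.1502, 0.1429, 0.1848], E[r] = 0.8043, γ^t·E[r] = 0.329450, running G = 2.869950
t=5: π = [0.2025, 0.1503, 0.1693, 0.1503, 0.1429, 0.1847], E[r] = 0.8049, γ^t·E[r] = 0.263740, running G = 3.133690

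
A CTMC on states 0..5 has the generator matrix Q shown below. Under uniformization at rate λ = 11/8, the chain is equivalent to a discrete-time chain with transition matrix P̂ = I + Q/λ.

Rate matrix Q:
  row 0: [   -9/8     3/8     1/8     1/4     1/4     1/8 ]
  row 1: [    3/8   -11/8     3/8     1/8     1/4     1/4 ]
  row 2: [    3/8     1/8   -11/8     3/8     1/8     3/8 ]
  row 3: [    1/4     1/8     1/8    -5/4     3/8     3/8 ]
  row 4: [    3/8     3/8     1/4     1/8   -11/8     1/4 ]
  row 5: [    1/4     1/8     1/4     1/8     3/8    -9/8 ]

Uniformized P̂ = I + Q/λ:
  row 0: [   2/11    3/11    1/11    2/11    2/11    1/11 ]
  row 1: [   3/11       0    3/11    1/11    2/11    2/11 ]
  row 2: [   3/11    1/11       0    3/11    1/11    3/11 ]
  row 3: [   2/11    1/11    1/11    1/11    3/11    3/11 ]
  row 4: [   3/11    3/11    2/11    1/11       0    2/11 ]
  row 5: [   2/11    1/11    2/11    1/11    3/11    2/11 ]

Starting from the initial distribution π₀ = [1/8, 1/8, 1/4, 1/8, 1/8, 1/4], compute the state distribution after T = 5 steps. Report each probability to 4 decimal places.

t=0: π = [0.1250, 0.1250, 0.2500, 0.1250, 0.1250, 0.2500]
t=1: π = [0.2273, 0.1250, 0.1250, 0.1477, 0.1705, 0.2045]
t=2: π = [0.2200, 0.1519, 0.1364, 0.1343, 0.1715, 0.1860]
t=3: π = [0.2236, 0.1483, 0.1386, 0.1357, 0.1674, 0.1864]
t=4: π = [0.2231, 0.1485, 0.1374, 0.1364, 0.1681, 0.1864]
t=5: π = [0.2231, 0.1485, 0.1376, 0.1362, 0.1681, 0.1864]

π = [0.2231, 0.1485, 0.1376, 0.1362, 0.1681, 0.1864]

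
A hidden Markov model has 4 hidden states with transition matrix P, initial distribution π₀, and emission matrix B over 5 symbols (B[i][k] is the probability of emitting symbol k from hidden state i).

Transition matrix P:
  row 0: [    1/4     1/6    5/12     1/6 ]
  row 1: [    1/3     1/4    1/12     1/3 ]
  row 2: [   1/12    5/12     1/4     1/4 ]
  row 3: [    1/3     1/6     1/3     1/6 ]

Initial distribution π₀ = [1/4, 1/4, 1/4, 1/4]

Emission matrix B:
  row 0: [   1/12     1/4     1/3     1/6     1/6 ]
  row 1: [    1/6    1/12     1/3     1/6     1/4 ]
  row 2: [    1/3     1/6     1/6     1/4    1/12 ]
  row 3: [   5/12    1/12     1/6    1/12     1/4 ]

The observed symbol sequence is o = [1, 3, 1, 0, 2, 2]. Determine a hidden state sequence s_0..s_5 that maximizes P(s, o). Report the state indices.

t=0: δ = [6.250e-02, 2.083e-02, 4.167e-02, 2.083e-02]  (obs o_0=1)
t=1: δ = [2.604e-03, 2.894e-03, 6.510e-03, 8.681e-04]  ψ = [0, 2, 0, 0]  (obs o_1=3)
t=2: δ = [2.411e-04, 2.261e-04, 2.713e-04, 1.356e-04]  ψ = [1, 2, 2, 2]  (obs o_2=1)
t=3: δ = [6.279e-06, 1.884e-05, 3.349e-05, 3.140e-05]  ψ = [1, 2, 0, 1]  (obs o_3=0)
t=4: δ = [3.489e-06, 4.651e-06, 1.744e-06, 1.395e-06]  ψ = [3, 2, 3, 2]  (obs o_4=2)
t=5: δ = [5.168e-07, 3.876e-07, 2.423e-07, 2.584e-07]  ψ = [1, 1, 0, 1]  (obs o_5=2)
backtrack: best end state = 0; path = [2, 1, 0, 2, 1, 0]

path = [2, 1, 0, 2, 1, 0]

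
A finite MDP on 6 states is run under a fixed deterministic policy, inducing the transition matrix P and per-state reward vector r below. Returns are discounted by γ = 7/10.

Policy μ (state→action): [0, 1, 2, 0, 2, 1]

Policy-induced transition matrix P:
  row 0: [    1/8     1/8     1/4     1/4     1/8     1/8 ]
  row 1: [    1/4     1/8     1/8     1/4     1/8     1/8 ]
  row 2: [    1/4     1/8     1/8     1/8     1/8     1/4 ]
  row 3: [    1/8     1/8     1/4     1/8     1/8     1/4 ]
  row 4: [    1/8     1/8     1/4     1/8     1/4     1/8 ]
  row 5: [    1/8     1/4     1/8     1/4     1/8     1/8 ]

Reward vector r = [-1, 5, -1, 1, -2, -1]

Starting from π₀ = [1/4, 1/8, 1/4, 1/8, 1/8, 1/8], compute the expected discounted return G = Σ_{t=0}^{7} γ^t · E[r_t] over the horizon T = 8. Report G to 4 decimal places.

G = 0.0842

t=0: π = [0.2500, 0.1250, 0.2500, 0.1250, 0.1250, 0.1250], E[r] = -0.1250, γ^t·E[r] = -0.125000, running G = -0.125000
t=1: π = [0.1719, 0.1406, 0.1875, 0.1875, 0.1406, 0.1719], E[r] = 0.0781, γ^t·E[r] = 0.054688, running G = -0.070313
t=2: π = [0.1660, 0.1465, 0.1875, 0.1855, 0.1426, 0.1719], E[r] = 0.1074, γ^t·E[r] = 0.052637, running G = -0.017676
t=3: π = [0.1667, 0.1465, 0.1868, 0.1855, 0.1428, 0.1716], E[r] = 0.1072, γ^t·E[r] = 0.036762, running G = 0.019086
t=4: π = [0.1667, 0.1465, 0.1869, 0.1856, 0.1429, 0.1715], E[r] = 0.1071, γ^t·E[r] = 0.025711, running G = 0.044798
t=5: π = [0.1667, 0.1464, 0.1869, 0.1856, 0.1429, 0.1716], E[r] = 0.1070, γ^t·E[r] = 0.017977, running G = 0.062774
t=6: π = [0.1667, 0.1464, 0.1869, 0.1856, 0.1429, 0.1716], E[r] = 0.1070, γ^t·E[r] = 0.012586, running G = 0.075361
t=7: π = [0.1667, 0.1464, 0.1869, 0.1856, 0.1429, 0.1716], E[r] = 0.1070, γ^t·E[r] = 0.008810, running G = 0.084171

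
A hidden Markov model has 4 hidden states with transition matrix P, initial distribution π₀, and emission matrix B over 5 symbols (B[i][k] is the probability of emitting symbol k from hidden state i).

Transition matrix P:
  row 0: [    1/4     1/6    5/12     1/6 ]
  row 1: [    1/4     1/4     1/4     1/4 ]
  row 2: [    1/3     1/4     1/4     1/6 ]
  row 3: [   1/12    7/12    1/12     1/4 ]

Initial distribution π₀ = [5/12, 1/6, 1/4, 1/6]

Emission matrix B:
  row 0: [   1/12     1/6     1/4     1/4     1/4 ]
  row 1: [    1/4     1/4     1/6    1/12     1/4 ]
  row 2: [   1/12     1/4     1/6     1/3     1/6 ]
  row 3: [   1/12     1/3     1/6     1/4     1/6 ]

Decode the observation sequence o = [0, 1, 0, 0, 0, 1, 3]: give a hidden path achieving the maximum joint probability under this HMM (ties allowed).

path = [1, 3, 1, 1, 1, 0, 2]

t=0: δ = [3.472e-02, 4.167e-02, 2.083e-02, 1.389e-02]  (obs o_0=0)
t=1: δ = [1.736e-03, 2.604e-03, 3.617e-03, 3.472e-03]  ψ = [1, 1, 0, 1]  (obs o_1=1)
t=2: δ = [1.005e-04, 5.064e-04, 7.535e-05, 7.234e-05]  ψ = [2, 3, 2, 3]  (obs o_2=0)
t=3: δ = [1.055e-05, 3.165e-05, 1.055e-05, 1.055e-05]  ψ = [1, 1, 1, 1]  (obs o_3=0)
t=4: δ = [6.593e-07, 1.978e-06, 6.593e-07, 6.593e-07]  ψ = [1, 1, 1, 1]  (obs o_4=0)
t=5: δ = [8.242e-08, 1.236e-07, 1.236e-07, 1.648e-07]  ψ = [1, 1, 1, 1]  (obs o_5=1)
t=6: δ = [1.030e-08, 8.013e-09, 1.145e-08, 1.030e-08]  ψ = [2, 3, 0, 3]  (obs o_6=3)
backtrack: best end state = 2; path = [1, 3, 1, 1, 1, 0, 2]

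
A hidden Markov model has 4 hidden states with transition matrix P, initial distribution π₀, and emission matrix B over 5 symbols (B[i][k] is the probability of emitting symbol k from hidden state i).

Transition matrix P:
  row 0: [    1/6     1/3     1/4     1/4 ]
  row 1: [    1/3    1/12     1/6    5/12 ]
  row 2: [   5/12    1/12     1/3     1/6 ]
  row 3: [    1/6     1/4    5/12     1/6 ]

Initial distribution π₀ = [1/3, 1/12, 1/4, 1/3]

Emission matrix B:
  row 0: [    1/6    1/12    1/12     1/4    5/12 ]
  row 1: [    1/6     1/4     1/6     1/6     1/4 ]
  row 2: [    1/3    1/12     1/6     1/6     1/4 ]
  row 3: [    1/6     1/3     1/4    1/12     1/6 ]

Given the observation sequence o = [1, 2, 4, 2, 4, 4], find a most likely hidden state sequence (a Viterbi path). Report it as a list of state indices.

path = [3, 2, 0, 3, 2, 0]

t=0: δ = [2.778e-02, 2.083e-02, 2.083e-02, 1.111e-01]  (obs o_0=1)
t=1: δ = [1.543e-03, 4.630e-03, 7.716e-03, 4.630e-03]  ψ = [3, 3, 3, 3]  (obs o_1=2)
t=2: δ = [1.340e-03, 2.894e-04, 6.430e-04, 3.215e-04]  ψ = [2, 3, 2, 1]  (obs o_2=4)
t=3: δ = [2.233e-05, 7.442e-05, 5.582e-05, 8.372e-05]  ψ = [2, 0, 0, 0]  (obs o_3=2)
t=4: δ = [1.034e-05, 5.233e-06, 8.721e-06, 5.168e-06]  ψ = [1, 3, 3, 1]  (obs o_4=4)
t=5: δ = [1.514e-06, 8.614e-07, 7.268e-07, 4.307e-07]  ψ = [2, 0, 2, 0]  (obs o_5=4)
backtrack: best end state = 0; path = [3, 2, 0, 3, 2, 0]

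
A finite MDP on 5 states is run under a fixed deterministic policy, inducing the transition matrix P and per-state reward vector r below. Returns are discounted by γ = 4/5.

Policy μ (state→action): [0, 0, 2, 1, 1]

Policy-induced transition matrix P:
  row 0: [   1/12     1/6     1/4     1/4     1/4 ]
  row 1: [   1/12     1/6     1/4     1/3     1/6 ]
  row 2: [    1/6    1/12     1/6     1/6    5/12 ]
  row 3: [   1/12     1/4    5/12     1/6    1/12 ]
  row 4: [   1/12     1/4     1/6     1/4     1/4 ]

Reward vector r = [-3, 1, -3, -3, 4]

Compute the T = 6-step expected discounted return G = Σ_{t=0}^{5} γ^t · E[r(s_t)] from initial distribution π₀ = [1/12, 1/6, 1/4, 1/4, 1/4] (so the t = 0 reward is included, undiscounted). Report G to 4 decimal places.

t=0: π = [0.0833, 0.1667, 0.2500, 0.2500, 0.2500], E[r] = -0.5833, γ^t·E[r] = -0.583333, running G = -0.583333
t=1: π = [0.1042, 0.1875, 0.2500, 0.2222, 0.2361], E[r] = -0.5972, γ^t·E[r] = -0.477778, running G = -1.061111
t=2: π = [0.1042, 0.1840, 0.2465, 0.2263, 0.2390], E[r] = -0.5909, γ^t·E[r] = -0.378148, running G = -1.439259
t=3: π = [0.1039, 0.1849, 0.2473, 0.2259, 0.2380], E[r] = -0.5941, γ^t·E[r] = -0.304198, running G = -1.743457
t=4: π = [0.1039, 0.1847, 0.2472, 0.2260, 0.2381], E[r] = -0.5941, γ^t·E[r] = -0.243335, running G = -1.986792
t=5: π = [0.1039, 0.1847, 0.2472, 0.2260, 0.2381], E[r] = -0.5940, γ^t·E[r] = -0.194645, running G = -2.181437

G = -2.1814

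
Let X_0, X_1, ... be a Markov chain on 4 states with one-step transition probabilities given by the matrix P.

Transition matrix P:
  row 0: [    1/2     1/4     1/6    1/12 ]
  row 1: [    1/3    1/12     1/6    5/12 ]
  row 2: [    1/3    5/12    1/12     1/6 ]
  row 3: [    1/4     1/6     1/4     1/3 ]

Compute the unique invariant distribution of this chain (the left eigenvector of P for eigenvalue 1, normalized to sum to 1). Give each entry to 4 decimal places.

π = [0.3771, 0.2224, 0.1715, 0.2290]

Balance equations π_j = Σ_i π_i·P[i][j]:
  π_0 = 1/2·π_0 + 1/3·π_1 + 1/3·π_2 + 1/4·π_3
  π_1 = 1/4·π_0 + 1/12·π_1 + 5/12·π_2 + 1/6·π_3
  π_2 = 1/6·π_0 + 1/6·π_1 + 1/12·π_2 + 1/4·π_3
  normalize: π_0 + π_1 + π_2 + π_3 = 1
Solving the linear system gives exactly π = [629/1668, 371/1668, 143/834, 191/834].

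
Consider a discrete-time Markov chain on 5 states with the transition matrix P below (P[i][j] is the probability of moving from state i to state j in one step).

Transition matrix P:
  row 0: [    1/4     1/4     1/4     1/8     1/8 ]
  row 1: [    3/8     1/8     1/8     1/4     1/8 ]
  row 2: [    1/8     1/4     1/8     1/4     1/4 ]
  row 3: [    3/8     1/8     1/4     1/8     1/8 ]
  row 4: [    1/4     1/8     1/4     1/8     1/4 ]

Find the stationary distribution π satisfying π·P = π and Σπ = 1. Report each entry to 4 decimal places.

Balance equations π_j = Σ_i π_i·P[i][j]:
  π_0 = 1/4·π_0 + 3/8·π_1 + 1/8·π_2 + 3/8·π_3 + 1/4·π_4
  π_1 = 1/4·π_0 + 1/8·π_1 + 1/4·π_2 + 1/8·π_3 + 1/8·π_4
  π_2 = 1/4·π_0 + 1/8·π_1 + 1/8·π_2 + 1/4·π_3 + 1/4·π_4
  π_3 = 1/8·π_0 + 1/4·π_1 + 1/4·π_2 + 1/8·π_3 + 1/8·π_4
  normalize: π_0 + π_1 + π_2 + π_3 + π_4 = 1
Solving the linear system gives exactly π = [1235/4584, 281/1528, 925/4584, 397/2292, 787/4584].

π = [0.2694, 0.1839, 0.2018, 0.1732, 0.1717]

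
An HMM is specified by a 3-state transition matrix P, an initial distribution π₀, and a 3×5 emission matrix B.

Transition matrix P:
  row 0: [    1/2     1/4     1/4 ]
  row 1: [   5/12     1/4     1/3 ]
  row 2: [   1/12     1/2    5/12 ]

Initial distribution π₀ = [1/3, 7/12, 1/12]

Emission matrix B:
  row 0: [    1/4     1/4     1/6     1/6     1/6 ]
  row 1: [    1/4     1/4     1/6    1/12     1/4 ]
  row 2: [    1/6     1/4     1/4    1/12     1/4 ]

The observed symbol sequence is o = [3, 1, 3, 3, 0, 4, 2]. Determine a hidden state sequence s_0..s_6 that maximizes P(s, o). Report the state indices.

path = [0, 0, 0, 0, 0, 0, 0]

t=0: δ = [5.556e-02, 4.861e-02, 6.944e-03]  (obs o_0=3)
t=1: δ = [6.944e-03, 3.472e-03, 4.051e-03]  ψ = [0, 0, 1]  (obs o_1=1)
t=2: δ = [5.787e-04, 1.688e-04, 1.447e-04]  ψ = [0, 2, 0]  (obs o_2=3)
t=3: δ = [4.823e-05, 1.206e-05, 1.206e-05]  ψ = [0, 0, 0]  (obs o_3=3)
t=4: δ = [6.028e-06, 3.014e-06, 2.009e-06]  ψ = [0, 0, 0]  (obs o_4=0)
t=5: δ = [5.023e-07, 3.768e-07, 3.768e-07]  ψ = [0, 0, 0]  (obs o_5=4)
t=6: δ = [4.186e-08, 3.140e-08, 3.925e-08]  ψ = [0, 2, 2]  (obs o_6=2)
backtrack: best end state = 0; path = [0, 0, 0, 0, 0, 0, 0]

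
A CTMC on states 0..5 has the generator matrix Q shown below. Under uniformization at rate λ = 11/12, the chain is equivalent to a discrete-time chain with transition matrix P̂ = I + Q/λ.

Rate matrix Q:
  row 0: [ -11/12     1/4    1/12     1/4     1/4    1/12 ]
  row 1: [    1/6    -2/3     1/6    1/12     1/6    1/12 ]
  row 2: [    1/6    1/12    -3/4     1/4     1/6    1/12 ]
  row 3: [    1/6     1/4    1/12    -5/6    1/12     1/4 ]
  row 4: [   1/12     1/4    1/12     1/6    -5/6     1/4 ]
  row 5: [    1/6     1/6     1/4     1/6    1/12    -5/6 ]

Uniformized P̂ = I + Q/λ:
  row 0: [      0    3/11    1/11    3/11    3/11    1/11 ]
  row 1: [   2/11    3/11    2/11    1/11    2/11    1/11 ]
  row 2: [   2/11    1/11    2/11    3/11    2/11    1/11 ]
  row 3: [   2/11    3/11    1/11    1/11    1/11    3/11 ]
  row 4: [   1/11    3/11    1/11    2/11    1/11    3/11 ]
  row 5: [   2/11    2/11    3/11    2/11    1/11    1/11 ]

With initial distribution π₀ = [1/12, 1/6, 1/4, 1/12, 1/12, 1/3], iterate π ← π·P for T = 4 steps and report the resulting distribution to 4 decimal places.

π = [0.1423, 0.2312, 0.1534, 0.1720, 0.1517, 0.1494]

t=0: π = [0.0833, 0.1667, 0.2500, 0.0833, 0.0833, 0.3333]
t=1: π = [0.1591, 0.1970, 0.1894, 0.1894, 0.1439, 0.1212]
t=2: π = [0.1398, 0.2273, 0.1481, 0.1784, 0.1550, 0.1515]
t=3: π = [0.1423, 0.2320, 0.1526, 0.1711, 0.1505, 0.1515]
t=4: π = [0.1423, 0.2312, 0.1534, 0.1720, 0.1517, 0.1494]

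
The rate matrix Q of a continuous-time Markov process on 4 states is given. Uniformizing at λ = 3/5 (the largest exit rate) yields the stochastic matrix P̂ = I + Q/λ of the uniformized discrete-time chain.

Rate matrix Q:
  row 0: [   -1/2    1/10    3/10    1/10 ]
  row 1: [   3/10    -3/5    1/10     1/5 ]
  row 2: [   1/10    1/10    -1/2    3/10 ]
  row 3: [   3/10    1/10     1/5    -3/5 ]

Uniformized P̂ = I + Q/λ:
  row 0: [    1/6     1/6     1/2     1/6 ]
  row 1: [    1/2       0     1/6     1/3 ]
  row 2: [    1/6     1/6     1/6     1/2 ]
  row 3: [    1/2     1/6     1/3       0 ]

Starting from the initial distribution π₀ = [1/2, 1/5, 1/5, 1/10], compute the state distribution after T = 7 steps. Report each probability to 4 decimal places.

π = [0.2980, 0.1429, 0.3079, 0.2513]

t=0: π = [0.5000, 0.2000, 0.2000, 0.1000]
t=1: π = [0.2667, 0.1333, 0.3500, 0.2500]
t=2: π = [0.2944, 0.1444, 0.2972, 0.2639]
t=3: π = [0.3028, 0.1426, 0.3088, 0.2458]
t=4: π = [0.2961, 0.1429, 0.3086, 0.2524]
t=5: π = [0.2984, 0.1428, 0.3074, 0.2513]
t=6: π = [0.2980, 0.1429, 0.3080, 0.2511]
t=7: π = [0.2980, 0.1429, 0.3079, 0.2513]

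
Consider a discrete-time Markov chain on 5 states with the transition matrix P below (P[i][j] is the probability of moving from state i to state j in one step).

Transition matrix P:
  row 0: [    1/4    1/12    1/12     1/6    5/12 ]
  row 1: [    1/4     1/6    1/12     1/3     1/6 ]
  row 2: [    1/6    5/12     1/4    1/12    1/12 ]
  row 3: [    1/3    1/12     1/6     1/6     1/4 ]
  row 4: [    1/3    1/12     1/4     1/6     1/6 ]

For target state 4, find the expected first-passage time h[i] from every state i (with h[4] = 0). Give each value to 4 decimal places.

First-step conditioning: h[4] = 0; for i ≠ 4, h[i] = 1 + Σ_k P[i][k]·h[k].
  h[0] = 1 + 1/4·h[0] + 1/12·h[1] + 1/12·h[2] + 1/6·h[3]
  h[1] = 1 + 1/4·h[0] + 1/6·h[1] + 1/12·h[2] + 1/3·h[3]
  h[2] = 1 + 1/6·h[0] + 5/12·h[1] + 1/4·h[2] + 1/12·h[3]
  h[3] = 1 + 1/3·h[0] + 1/12·h[1] + 1/6·h[2] + 1/6·h[3]
Solving the 4×4 linear system over states ≠ 4 gives exactly h = [882/277, 1156/277, 1326/277, 1066/277, 0] (h[4] = 0 is the target).

h = [3.1841, 4.1733, 4.7870, 3.8484, 0.0000]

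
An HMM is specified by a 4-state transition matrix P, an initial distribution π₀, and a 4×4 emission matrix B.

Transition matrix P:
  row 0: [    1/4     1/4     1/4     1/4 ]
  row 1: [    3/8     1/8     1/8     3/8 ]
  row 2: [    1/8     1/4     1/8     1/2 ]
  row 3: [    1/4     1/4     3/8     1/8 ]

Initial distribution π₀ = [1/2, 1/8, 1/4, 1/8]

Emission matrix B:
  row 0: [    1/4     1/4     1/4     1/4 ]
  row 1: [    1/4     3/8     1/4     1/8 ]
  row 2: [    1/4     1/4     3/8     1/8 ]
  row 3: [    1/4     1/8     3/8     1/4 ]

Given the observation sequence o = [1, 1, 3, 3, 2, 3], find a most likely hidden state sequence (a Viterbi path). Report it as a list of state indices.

path = [0, 1, 0, 3, 2, 3]

t=0: δ = [1.250e-01, 4.688e-02, 6.250e-02, 1.562e-02]  (obs o_0=1)
t=1: δ = [7.812e-03, 1.172e-02, 7.812e-03, 3.906e-03]  ψ = [0, 0, 0, 0]  (obs o_1=1)
t=2: δ = [1.099e-03, 2.441e-04, 2.441e-04, 1.099e-03]  ψ = [1, 0, 0, 1]  (obs o_2=3)
t=3: δ = [6.866e-05, 3.433e-05, 5.150e-05, 6.866e-05]  ψ = [0, 0, 3, 0]  (obs o_3=3)
t=4: δ = [4.292e-06, 4.292e-06, 9.656e-06, 9.656e-06]  ψ = [0, 0, 3, 2]  (obs o_4=2)
t=5: δ = [6.035e-07, 3.017e-07, 4.526e-07, 1.207e-06]  ψ = [3, 2, 3, 2]  (obs o_5=3)
backtrack: best end state = 3; path = [0, 1, 0, 3, 2, 3]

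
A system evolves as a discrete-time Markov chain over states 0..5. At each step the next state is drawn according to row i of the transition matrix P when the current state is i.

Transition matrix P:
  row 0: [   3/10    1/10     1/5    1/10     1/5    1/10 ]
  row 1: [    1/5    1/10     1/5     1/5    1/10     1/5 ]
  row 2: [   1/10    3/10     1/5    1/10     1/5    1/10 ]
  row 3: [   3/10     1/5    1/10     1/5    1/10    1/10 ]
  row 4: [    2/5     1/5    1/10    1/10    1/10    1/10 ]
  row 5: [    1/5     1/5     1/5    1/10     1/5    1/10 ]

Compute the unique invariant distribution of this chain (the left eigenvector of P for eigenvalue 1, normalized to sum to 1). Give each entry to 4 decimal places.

π = [0.2519, 0.1745, 0.1715, 0.1305, 0.1541, 0.1175]

Balance equations π_j = Σ_i π_i·P[i][j]:
  π_0 = 3/10·π_0 + 1/5·π_1 + 1/10·π_2 + 3/10·π_3 + 2/5·π_4 + 1/5·π_5
  π_1 = 1/10·π_0 + 1/10·π_1 + 3/10·π_2 + 1/5·π_3 + 1/5·π_4 + 1/5·π_5
  π_2 = 1/5·π_0 + 1/5·π_1 + 1/5·π_2 + 1/10·π_3 + 1/10·π_4 + 1/5·π_5
  π_3 = 1/10·π_0 + 1/5·π_1 + 1/10·π_2 + 1/5·π_3 + 1/10·π_4 + 1/10·π_5
  π_4 = 1/5·π_0 + 1/10·π_1 + 1/5·π_2 + 1/10·π_3 + 1/10·π_4 + 1/5·π_5
  normalize: π_0 + π_1 + π_2 + π_3 + π_4 + π_5 = 1
Solving the linear system gives exactly π = [24669/97930, 1709/9793, 16799/97930, 1278/9793, 1509/9793, 5751/48965].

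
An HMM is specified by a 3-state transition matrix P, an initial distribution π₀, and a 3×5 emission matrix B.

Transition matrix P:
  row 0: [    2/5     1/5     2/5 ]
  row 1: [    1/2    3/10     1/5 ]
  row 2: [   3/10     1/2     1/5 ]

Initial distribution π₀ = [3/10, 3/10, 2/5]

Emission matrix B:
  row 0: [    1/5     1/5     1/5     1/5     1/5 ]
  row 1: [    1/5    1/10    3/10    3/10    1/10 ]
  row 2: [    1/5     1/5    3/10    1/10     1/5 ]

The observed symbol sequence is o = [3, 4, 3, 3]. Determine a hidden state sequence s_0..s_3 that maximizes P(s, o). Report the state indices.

t=0: δ = [6.000e-02, 9.000e-02, 4.000e-02]  (obs o_0=3)
t=1: δ = [9.000e-03, 2.700e-03, 4.800e-03]  ψ = [1, 1, 0]  (obs o_1=4)
t=2: δ = [7.200e-04, 7.200e-04, 3.600e-04]  ψ = [0, 2, 0]  (obs o_2=3)
t=3: δ = [7.200e-05, 6.480e-05, 2.880e-05]  ψ = [1, 1, 0]  (obs o_3=3)
backtrack: best end state = 0; path = [0, 2, 1, 0]

path = [0, 2, 1, 0]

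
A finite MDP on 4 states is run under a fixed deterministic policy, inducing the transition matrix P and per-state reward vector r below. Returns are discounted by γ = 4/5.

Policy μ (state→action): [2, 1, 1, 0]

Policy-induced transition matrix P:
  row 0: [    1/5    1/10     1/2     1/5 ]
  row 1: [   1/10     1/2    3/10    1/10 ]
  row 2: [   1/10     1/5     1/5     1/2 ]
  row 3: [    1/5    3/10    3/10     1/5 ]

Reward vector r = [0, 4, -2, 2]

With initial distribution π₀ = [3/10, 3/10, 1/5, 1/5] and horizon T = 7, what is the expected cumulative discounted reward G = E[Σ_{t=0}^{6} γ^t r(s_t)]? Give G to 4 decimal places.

G = 4.3481

t=0: π = [0.3000, 0.3000, 0.2000, 0.2000], E[r] = 1.2000, γ^t·E[r] = 1.200000, running G = 1.200000
t=1: π = [0.1500, 0.2800, 0.3400, 0.2300], E[r] = 0.9000, γ^t·E[r] = 0.720000, running G = 1.920000
t=2: π = [0.1380, 0.2920, 0.2960, 0.2740], E[r] = 1.1240, γ^t·E[r] = 0.719360, running G = 2.639360
t=3: π = [0.1412, 0.3012, 0.2980, 0.2596], E[r] = 1.1280, γ^t·E[r] = 0.577536, running G = 3.216896
t=4: π = [0.1401, 0.3022, 0.2984, 0.2593], E[r] = 1.1305, γ^t·E[r] = 0.463045, running G = 3.679941
t=5: π = [0.1399, 0.3026, 0.2982, 0.2593], E[r] = 1.1326, γ^t·E[r] = 0.371130, running G = 4.051071
t=6: π = [0.1399, 0.3027, 0.2982, 0.2592], E[r] = 1.1329, γ^t·E[r] = 0.296981, running G = 4.348052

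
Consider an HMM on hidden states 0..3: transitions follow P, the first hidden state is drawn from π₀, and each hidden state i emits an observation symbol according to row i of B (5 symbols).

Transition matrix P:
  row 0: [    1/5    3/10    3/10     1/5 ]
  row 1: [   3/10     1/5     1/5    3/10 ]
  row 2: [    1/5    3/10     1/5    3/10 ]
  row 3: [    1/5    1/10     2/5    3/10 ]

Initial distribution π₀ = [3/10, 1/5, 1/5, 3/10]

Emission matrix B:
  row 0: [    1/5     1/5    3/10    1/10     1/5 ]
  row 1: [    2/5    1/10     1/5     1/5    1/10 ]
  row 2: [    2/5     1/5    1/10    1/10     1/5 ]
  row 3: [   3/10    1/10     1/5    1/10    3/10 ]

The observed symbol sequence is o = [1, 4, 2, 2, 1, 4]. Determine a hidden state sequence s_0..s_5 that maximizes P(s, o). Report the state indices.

t=0: δ = [6.000e-02, 2.000e-02, 4.000e-02, 3.000e-02]  (obs o_0=1)
t=1: δ = [2.400e-03, 1.800e-03, 3.600e-03, 3.600e-03]  ψ = [0, 0, 0, 0]  (obs o_1=4)
t=2: δ = [2.160e-04, 2.160e-04, 1.440e-04, 2.160e-04]  ψ = [2, 2, 3, 2]  (obs o_2=2)
t=3: δ = [1.944e-05, 1.296e-05, 8.640e-06, 1.296e-05]  ψ = [1, 0, 3, 1]  (obs o_3=2)
t=4: δ = [7.776e-07, 5.832e-07, 1.166e-06, 3.888e-07]  ψ = [0, 0, 0, 0]  (obs o_4=1)
t=5: δ = [4.666e-08, 3.499e-08, 4.666e-08, 1.050e-07]  ψ = [2, 2, 0, 2]  (obs o_5=4)
backtrack: best end state = 3; path = [0, 2, 1, 0, 2, 3]

path = [0, 2, 1, 0, 2, 3]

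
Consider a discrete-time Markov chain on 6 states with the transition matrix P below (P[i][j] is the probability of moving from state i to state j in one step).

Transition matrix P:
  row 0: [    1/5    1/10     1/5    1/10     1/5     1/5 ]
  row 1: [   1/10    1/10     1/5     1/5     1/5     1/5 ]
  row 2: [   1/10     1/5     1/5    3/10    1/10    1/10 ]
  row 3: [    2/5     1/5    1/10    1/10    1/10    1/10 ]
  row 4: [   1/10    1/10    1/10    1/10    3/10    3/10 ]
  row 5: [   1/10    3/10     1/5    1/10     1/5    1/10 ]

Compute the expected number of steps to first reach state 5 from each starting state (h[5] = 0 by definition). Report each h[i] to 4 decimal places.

h = [5.3351, 5.3886, 6.0481, 5.8699, 4.6631, 0.0000]

First-step conditioning: h[5] = 0; for i ≠ 5, h[i] = 1 + Σ_k P[i][k]·h[k].
  h[0] = 1 + 1/5·h[0] + 1/10·h[1] + 1/5·h[2] + 1/10·h[3] + 1/5·h[4]
  h[1] = 1 + 1/10·h[0] + 1/10·h[1] + 1/5·h[2] + 1/5·h[3] + 1/5·h[4]
  h[2] = 1 + 1/10·h[0] + 1/5·h[1] + 1/5·h[2] + 3/10·h[3] + 1/10·h[4]
  h[3] = 1 + 2/5·h[0] + 1/5·h[1] + 1/10·h[2] + 1/10·h[3] + 1/10·h[4]
  h[4] = 1 + 1/10·h[0] + 1/10·h[1] + 1/10·h[2] + 1/10·h[3] + 3/10·h[4]
Solving the 5×5 linear system over states ≠ 5 gives exactly h = [2993/561, 3023/561, 1131/187, 3293/561, 872/187, 0] (h[5] = 0 is the target).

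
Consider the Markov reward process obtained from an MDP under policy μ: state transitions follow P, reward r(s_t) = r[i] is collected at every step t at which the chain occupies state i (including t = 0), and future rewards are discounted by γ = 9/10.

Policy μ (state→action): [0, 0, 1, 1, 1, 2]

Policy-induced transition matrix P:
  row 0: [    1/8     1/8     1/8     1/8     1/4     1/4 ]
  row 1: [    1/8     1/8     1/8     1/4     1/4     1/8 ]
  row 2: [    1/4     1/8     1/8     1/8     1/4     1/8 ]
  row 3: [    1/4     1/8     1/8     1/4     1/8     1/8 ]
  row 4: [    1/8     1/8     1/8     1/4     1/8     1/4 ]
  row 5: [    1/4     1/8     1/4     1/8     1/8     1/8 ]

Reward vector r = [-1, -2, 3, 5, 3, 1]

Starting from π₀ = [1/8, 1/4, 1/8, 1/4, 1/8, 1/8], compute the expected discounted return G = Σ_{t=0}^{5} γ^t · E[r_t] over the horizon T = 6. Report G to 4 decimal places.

t=0: π = [0.1250, 0.2500, 0.1250, 0.2500, 0.1250, 0.1250], E[r] = 1.5000, γ^t·E[r] = 1.500000, running G = 1.500000
t=1: π = [0.1875, 0.1250, 0.1406, 0.2031, 0.1875, 0.1563], E[r] = 1.7188, γ^t·E[r] = 1.546875, running G = 3.046875
t=2: π = [0.1875, 0.1250, 0.1445, 0.1895, 0.1816, 0.1719], E[r] = 1.6602, γ^t·E[r] = 1.344727, running G = 4.391602
t=3: π = [0.1882, 0.1250, 0.1465, 0.1870, 0.1821, 0.1711], E[r] = 1.6538, γ^t·E[r] = 1.205626, running G = 5.597228
t=4: π = [0.1881, 0.1250, 0.1464, 0.1868, 0.1825, 0.1713], E[r] = 1.6536, γ^t·E[r] = 1.084944, running G = 6.682172
t=5: π = [0.1881, 0.1250, 0.1464, 0.1868, 0.1824, 0.1713], E[r] = 1.6537, γ^t·E[r] = 0.976490, running G = 7.658662

G = 7.6587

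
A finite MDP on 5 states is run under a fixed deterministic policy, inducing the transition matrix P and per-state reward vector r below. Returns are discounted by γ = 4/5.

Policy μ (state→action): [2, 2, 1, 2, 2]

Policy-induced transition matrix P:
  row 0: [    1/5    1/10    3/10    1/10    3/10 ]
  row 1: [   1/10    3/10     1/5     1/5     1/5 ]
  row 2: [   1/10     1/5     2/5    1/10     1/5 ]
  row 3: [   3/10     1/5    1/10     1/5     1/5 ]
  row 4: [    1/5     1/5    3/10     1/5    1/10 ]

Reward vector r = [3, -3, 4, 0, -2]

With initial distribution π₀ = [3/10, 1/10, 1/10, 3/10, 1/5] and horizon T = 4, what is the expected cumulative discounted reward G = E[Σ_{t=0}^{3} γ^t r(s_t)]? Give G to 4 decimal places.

G = 1.8178

t=0: π = [0.3000, 0.1000, 0.1000, 0.3000, 0.2000], E[r] = 0.6000, γ^t·E[r] = 0.600000, running G = 0.600000
t=1: π = [0.2100, 0.1800, 0.2400, 0.1600, 0.2100], E[r] = 0.6300, γ^t·E[r] = 0.504000, running G = 1.104000
t=2: π = [0.1740, 0.1970, 0.2740, 0.1550, 0.2000], E[r] = 0.6270, γ^t·E[r] = 0.401280, running G = 1.505280
t=3: π = [0.1684, 0.2023, 0.2767, 0.1552, 0.1974], E[r] = 0.6103, γ^t·E[r] = 0.312474, running G = 1.817754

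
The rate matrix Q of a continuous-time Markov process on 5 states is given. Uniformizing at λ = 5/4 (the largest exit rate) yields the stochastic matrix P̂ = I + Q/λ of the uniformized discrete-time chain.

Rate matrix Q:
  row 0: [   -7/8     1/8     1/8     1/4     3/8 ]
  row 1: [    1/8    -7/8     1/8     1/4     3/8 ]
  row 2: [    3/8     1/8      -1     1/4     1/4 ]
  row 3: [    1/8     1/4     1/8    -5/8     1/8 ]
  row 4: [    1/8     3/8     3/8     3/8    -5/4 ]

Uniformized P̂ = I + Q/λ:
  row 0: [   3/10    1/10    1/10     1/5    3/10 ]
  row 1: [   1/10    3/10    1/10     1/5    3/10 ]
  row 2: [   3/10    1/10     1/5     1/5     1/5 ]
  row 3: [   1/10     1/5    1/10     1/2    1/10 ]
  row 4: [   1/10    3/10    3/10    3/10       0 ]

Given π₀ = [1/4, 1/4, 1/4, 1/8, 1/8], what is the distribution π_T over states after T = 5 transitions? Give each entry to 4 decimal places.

π = [0.1626, 0.2065, 0.1493, 0.3099, 0.1717]

t=0: π = [0.2500, 0.2500, 0.2500, 0.1250, 0.1250]
t=1: π = [0.2000, 0.1875, 0.1500, 0.2500, 0.2125]
t=2: π = [0.1700, 0.2050, 0.1575, 0.2963, 0.1713]
t=3: π = [0.1655, 0.2049, 0.1500, 0.3060, 0.1736]
t=4: π = [0.1631, 0.2063, 0.1497, 0.3092, 0.1717]
t=5: π = [0.1626, 0.2065, 0.1493, 0.3099, 0.1717]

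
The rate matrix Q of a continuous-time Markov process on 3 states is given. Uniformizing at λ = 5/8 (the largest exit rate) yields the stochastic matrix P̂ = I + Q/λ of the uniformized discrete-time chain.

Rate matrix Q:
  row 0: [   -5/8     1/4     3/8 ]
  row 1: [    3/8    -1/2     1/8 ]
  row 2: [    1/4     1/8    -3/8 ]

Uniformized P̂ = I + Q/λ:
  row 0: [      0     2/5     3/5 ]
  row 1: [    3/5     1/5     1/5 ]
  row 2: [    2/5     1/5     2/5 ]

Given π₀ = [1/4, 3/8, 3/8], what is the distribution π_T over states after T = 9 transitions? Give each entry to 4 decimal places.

t=0: π = [0.2500, 0.3750, 0.3750]
t=1: π = [0.3750, 0.2500, 0.3750]
t=2: π = [0.3000, 0.2750, 0.4250]
t=3: π = [0.3350, 0.2600, 0.4050]
t=4: π = [0.3180, 0.2670, 0.4150]
t=5: π = [0.3262, 0.2636, 0.4102]
t=6: π = [0.3222, 0.2652, 0.4125]
t=7: π = [0.3242, 0.2644, 0.4114]
t=8: π = [0.3232, 0.2648, 0.4119]
t=9: π = [0.3237, 0.2646, 0.4117]

π = [0.3237, 0.2646, 0.4117]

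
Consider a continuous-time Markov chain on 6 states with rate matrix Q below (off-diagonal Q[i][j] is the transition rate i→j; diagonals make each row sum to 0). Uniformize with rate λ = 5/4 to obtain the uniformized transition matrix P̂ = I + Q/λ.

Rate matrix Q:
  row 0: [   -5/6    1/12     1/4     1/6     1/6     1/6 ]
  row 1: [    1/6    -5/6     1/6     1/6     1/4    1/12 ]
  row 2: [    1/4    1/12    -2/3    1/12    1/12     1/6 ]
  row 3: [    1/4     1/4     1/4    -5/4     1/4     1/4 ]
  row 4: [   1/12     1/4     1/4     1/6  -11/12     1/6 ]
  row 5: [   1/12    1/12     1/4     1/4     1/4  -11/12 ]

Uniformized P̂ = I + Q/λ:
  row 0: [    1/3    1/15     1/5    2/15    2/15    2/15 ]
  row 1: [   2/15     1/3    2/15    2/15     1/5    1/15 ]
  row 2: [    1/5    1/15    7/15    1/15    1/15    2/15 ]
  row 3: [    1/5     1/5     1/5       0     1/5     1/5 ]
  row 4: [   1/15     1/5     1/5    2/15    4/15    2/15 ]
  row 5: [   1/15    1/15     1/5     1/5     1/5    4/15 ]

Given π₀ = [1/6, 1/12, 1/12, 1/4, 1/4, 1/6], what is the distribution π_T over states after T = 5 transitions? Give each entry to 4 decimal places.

π = [0.1709, 0.1416, 0.2595, 0.1113, 0.1652, 0.1514]

t=0: π = [0.1667, 0.0833, 0.0833, 0.2500, 0.2500, 0.1667]
t=1: π = [0.1611, 0.1556, 0.2167, 0.1056, 0.1944, 0.1667]
t=2: π = [0.1630, 0.1481, 0.2474, 0.1159, 0.1733, 0.1522]
t=3: π = [0.1684, 0.1447, 0.2561, 0.1115, 0.1677, 0.1515]
t=4: π = [0.1703, 0.1425, 0.2586, 0.1115, 0.1658, 0.1513]
t=5: π = [0.1709, 0.1416, 0.2595, 0.1113, 0.1652, 0.1514]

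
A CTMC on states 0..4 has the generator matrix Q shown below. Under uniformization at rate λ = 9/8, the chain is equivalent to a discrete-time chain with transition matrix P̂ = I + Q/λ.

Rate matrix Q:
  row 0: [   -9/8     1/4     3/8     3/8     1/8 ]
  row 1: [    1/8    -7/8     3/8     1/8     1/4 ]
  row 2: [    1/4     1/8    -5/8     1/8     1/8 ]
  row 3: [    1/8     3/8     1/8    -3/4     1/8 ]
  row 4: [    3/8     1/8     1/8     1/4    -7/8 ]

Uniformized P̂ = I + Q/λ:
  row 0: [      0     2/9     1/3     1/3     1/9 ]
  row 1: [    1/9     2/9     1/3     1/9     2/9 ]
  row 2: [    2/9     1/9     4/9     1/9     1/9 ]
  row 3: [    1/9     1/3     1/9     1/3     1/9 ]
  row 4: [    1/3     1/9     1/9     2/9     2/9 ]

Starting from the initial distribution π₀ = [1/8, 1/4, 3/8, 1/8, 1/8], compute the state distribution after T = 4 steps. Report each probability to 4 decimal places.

π = [0.1585, 0.1970, 0.2858, 0.2094, 0.1494]

t=0: π = [0.1250, 0.2500, 0.3750, 0.1250, 0.1250]
t=1: π = [0.1667, 0.1806, 0.3194, 0.1806, 0.1528]
t=2: π = [0.1620, 0.1898, 0.2948, 0.2052, 0.1481]
t=3: π = [0.1588, 0.1958, 0.2876, 0.2092, 0.1487]
t=4: π = [0.1585, 0.1970, 0.2858, 0.2094, 0.1494]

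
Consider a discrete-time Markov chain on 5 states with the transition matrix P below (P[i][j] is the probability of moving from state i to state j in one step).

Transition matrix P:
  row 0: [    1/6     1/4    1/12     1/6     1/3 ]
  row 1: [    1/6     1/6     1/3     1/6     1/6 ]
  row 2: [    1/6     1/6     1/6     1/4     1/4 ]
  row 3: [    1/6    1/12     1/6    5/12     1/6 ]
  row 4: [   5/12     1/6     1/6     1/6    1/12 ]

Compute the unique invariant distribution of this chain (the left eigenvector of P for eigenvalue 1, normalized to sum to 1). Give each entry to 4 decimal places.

Balance equations π_j = Σ_i π_i·P[i][j]:
  π_0 = 1/6·π_0 + 1/6·π_1 + 1/6·π_2 + 1/6·π_3 + 5/12·π_4
  π_1 = 1/4·π_0 + 1/6·π_1 + 1/6·π_2 + 1/12·π_3 + 1/6·π_4
  π_2 = 1/12·π_0 + 1/3·π_1 + 1/6·π_2 + 1/6·π_3 + 1/6·π_4
  π_3 = 1/6·π_0 + 1/6·π_1 + 1/4·π_2 + 5/12·π_3 + 1/6·π_4
  normalize: π_0 + π_1 + π_2 + π_3 + π_4 = 1
Solving the linear system gives exactly π = [4228/19497, 3209/19497, 1144/6499, 4714/19497, 3914/19497].

π = [0.2169, 0.1646, 0.1760, 0.2418, 0.2007]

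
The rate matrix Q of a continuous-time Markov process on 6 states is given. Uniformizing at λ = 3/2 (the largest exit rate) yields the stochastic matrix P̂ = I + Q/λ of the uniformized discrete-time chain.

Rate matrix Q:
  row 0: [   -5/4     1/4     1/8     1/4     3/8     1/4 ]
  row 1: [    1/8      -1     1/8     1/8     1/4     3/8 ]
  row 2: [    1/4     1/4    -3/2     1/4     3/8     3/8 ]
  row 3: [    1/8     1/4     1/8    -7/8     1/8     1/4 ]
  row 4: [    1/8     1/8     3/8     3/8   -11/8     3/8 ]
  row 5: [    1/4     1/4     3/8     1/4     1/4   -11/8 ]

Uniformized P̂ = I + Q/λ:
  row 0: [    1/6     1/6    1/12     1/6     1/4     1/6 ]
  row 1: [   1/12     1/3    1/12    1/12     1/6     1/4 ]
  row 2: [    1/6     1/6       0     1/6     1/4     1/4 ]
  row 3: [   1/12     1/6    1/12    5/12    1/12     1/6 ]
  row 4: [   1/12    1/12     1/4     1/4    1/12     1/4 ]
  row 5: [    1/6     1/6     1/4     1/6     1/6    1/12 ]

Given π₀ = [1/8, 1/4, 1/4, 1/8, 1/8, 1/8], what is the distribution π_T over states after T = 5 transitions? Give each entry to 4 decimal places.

t=0: π = [0.1250, 0.2500, 0.2500, 0.1250, 0.1250, 0.1250]
t=1: π = [0.1250, 0.1979, 0.1042, 0.1875, 0.1771, 0.2083]
t=2: π = [0.1198, 0.1849, 0.1389, 0.2118, 0.1554, 0.1892]
t=3: π = [0.1207, 0.1845, 0.1292, 0.2172, 0.1576, 0.1908]
t=4: π = [0.1201, 0.1843, 0.1306, 0.2187, 0.1563, 0.1900]
t=5: π = [0.1201, 0.1844, 0.1302, 0.2190, 0.1563, 0.1901]

π = [0.1201, 0.1844, 0.1302, 0.2190, 0.1563, 0.1901]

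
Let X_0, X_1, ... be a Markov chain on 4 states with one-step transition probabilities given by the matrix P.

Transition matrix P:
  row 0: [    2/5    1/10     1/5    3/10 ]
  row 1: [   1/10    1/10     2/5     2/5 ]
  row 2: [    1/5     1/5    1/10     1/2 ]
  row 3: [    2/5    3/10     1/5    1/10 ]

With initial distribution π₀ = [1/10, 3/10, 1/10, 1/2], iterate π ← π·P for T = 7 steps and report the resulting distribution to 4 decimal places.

t=0: π = [0.1000, 0.3000, 0.1000, 0.5000]
t=1: π = [0.2900, 0.2100, 0.2500, 0.2500]
t=2: π = [0.2870, 0.1750, 0.2170, 0.3210]
t=3: π = [0.3041, 0.1859, 0.2133, 0.2967]
t=4: π = [0.3016, 0.1807, 0.2159, 0.3019]
t=5: π = [0.3026, 0.1820, 0.2145, 0.3009]
t=6: π = [0.3025, 0.1816, 0.2149, 0.3009]
t=7: π = [0.3025, 0.1817, 0.2148, 0.3010]

π = [0.3025, 0.1817, 0.2148, 0.3010]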